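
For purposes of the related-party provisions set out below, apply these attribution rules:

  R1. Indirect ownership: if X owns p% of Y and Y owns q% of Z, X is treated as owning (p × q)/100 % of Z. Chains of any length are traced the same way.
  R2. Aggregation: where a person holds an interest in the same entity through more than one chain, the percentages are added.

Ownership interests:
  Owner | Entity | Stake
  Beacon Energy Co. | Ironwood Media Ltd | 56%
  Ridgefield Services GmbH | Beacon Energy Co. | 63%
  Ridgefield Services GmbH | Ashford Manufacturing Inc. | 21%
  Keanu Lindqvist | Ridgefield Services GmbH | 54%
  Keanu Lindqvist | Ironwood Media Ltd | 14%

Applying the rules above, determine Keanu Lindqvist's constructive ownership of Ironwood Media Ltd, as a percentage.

33.0512%

Chain via Ridgefield Services GmbH → Beacon Energy Co. (R1): 54% × 63% × 56% = 19.0512% of Ironwood Media Ltd.
Direct interest in Ironwood Media Ltd: 14%.
Aggregating (R2): 19.0512% + 14% = 33.0512%.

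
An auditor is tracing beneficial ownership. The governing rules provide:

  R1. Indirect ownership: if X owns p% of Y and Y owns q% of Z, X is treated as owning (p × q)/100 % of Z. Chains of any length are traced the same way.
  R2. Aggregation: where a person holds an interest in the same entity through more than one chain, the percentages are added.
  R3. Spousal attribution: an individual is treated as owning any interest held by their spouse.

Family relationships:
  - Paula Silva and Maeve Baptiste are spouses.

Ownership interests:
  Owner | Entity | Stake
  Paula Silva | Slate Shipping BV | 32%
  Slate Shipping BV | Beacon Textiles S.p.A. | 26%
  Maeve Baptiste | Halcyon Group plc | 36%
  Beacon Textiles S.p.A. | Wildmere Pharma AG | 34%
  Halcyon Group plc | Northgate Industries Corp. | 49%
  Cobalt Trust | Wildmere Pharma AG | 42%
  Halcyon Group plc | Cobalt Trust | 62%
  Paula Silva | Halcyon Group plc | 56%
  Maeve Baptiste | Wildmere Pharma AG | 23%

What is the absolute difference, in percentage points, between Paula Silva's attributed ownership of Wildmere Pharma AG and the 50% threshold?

By spousal attribution (R3), Paula Silva is treated as also owning Maeve Baptiste's interest in Halcyon Group plc, giving 56% + 36% = 92%.
By spousal attribution (R3), Paula Silva is treated as owning Maeve Baptiste's 23% interest in Wildmere Pharma AG.
Chain via Slate Shipping BV → Beacon Textiles S.p.A. (R1): 32% × 26% × 34% = 2.8288% of Wildmere Pharma AG.
Chain via Halcyon Group plc → Cobalt Trust (R1): 92% × 62% × 42% = 23.9568% of Wildmere Pharma AG.
Direct interest in Wildmere Pharma AG: 23%.
Aggregating (R2): 2.8288% + 23.9568% + 23% = 49.7856%.
49.7856% falls short of the 50% threshold by 0.2144 percentage points.

0.2144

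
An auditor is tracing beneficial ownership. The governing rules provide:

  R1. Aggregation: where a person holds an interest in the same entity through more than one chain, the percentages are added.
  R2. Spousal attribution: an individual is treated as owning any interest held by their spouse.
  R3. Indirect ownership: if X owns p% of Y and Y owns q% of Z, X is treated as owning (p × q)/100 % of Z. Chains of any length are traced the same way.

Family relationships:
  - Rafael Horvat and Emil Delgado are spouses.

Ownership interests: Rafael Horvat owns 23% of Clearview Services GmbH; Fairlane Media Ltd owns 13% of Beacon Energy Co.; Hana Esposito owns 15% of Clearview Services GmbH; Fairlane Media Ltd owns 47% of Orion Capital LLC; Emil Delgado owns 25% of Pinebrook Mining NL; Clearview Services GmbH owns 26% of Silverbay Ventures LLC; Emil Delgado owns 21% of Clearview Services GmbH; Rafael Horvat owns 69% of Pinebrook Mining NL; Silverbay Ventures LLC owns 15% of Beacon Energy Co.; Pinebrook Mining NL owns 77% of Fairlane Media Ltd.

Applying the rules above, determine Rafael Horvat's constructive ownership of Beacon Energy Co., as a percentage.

11.1254%

By spousal attribution (R2), Rafael Horvat is treated as also owning Emil Delgado's interest in Pinebrook Mining NL, giving 69% + 25% = 94%.
By spousal attribution (R2), Rafael Horvat is treated as also owning Emil Delgado's interest in Clearview Services GmbH, giving 23% + 21% = 44%.
Chain via Pinebrook Mining NL → Fairlane Media Ltd (R3): 94% × 77% × 13% = 9.4094% of Beacon Energy Co.
Chain via Clearview Services GmbH → Silverbay Ventures LLC (R3): 44% × 26% × 15% = 1.716% of Beacon Energy Co.
Aggregating (R1): 9.4094% + 1.716% = 11.1254%.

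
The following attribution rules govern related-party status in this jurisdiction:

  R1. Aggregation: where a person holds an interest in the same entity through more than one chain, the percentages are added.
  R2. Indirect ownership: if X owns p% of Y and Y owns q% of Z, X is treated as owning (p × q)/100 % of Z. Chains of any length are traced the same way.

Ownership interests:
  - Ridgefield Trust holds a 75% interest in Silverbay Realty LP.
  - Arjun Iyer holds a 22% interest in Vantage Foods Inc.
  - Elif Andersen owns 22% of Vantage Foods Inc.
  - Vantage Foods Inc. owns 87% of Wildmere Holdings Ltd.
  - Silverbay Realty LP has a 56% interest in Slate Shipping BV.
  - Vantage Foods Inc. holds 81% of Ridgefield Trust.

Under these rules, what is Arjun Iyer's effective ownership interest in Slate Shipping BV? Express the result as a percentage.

Chain via Vantage Foods Inc. → Ridgefield Trust → Silverbay Realty LP (R2): 22% × 81% × 75% × 56% = 7.4844% of Slate Shipping BV.

7.4844%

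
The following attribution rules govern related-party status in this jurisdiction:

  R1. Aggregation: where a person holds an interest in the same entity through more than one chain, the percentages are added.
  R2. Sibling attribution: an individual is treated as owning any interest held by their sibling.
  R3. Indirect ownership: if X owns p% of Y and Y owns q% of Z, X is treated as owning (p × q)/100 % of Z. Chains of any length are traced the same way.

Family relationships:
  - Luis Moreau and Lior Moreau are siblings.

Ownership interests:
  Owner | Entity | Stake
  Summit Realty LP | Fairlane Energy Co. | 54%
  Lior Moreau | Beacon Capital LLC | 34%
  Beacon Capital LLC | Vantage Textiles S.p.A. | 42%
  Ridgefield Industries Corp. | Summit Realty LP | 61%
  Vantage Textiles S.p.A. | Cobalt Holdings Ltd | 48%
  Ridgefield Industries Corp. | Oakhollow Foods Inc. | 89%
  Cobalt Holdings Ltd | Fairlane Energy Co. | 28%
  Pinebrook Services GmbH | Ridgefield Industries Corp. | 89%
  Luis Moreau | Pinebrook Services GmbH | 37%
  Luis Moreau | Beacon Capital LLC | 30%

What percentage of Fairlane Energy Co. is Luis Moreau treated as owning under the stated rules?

14.459814%

By sibling attribution (R2), Luis Moreau is treated as also owning Lior Moreau's interest in Beacon Capital LLC, giving 30% + 34% = 64%.
Chain via Beacon Capital LLC → Vantage Textiles S.p.A. → Cobalt Holdings Ltd (R3): 64% × 42% × 48% × 28% = 3.612672% of Fairlane Energy Co.
Chain via Pinebrook Services GmbH → Ridgefield Industries Corp. → Summit Realty LP (R3): 37% × 89% × 61% × 54% = 10.847142% of Fairlane Energy Co.
Aggregating (R1): 3.612672% + 10.847142% = 14.459814%.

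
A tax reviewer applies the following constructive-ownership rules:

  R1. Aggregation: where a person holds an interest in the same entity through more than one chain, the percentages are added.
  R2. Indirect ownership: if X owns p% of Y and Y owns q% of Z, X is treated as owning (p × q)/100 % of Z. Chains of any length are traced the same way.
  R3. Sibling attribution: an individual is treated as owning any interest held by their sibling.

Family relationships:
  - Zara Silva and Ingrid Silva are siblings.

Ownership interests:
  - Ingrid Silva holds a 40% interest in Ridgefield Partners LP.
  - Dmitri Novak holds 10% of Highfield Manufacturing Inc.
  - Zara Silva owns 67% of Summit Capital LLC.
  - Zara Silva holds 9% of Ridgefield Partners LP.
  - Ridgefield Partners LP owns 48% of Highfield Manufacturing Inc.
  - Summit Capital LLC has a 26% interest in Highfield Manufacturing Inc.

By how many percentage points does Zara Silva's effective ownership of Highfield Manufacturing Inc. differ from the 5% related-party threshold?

By sibling attribution (R3), Zara Silva is treated as also owning Ingrid Silva's interest in Ridgefield Partners LP, giving 9% + 40% = 49%.
Chain via Ridgefield Partners LP (R2): 49% × 48% = 23.52% of Highfield Manufacturing Inc.
Chain via Summit Capital LLC (R2): 67% × 26% = 17.42% of Highfield Manufacturing Inc.
Aggregating (R1): 23.52% + 17.42% = 40.94%.
40.94% exceeds the 5% threshold by 35.94 percentage points.

35.94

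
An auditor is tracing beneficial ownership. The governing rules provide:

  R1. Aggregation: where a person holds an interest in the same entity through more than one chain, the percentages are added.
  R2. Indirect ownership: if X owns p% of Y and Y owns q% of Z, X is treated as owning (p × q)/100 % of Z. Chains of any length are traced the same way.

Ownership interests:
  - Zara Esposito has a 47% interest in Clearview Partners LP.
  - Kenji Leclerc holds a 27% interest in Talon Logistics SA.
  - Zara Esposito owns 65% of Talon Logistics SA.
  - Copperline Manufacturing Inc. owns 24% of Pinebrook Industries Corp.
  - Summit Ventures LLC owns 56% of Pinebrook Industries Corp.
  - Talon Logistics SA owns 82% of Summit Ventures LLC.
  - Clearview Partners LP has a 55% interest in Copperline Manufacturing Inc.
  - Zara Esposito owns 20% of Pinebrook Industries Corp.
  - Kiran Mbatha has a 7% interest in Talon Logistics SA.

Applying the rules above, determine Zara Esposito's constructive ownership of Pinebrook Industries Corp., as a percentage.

56.052%

Chain via Talon Logistics SA → Summit Ventures LLC (R2): 65% × 82% × 56% = 29.848% of Pinebrook Industries Corp.
Chain via Clearview Partners LP → Copperline Manufacturing Inc. (R2): 47% × 55% × 24% = 6.204% of Pinebrook Industries Corp.
Direct interest in Pinebrook Industries Corp: 20%.
Aggregating (R1): 29.848% + 6.204% + 20% = 56.052%.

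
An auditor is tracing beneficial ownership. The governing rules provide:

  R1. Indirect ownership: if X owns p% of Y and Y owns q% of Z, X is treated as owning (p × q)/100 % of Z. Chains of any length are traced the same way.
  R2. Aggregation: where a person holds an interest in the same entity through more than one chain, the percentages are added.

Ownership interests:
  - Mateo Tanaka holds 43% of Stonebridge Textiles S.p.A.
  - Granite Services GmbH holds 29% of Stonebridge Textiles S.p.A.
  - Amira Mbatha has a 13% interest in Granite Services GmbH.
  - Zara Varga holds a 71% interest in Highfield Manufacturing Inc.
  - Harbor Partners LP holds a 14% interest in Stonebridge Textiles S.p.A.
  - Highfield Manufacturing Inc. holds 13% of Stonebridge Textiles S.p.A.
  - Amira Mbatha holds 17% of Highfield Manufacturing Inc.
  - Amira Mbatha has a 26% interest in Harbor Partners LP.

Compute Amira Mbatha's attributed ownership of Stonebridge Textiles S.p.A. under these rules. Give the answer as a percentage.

Chain via Harbor Partners LP (R1): 26% × 14% = 3.64% of Stonebridge Textiles S.p.A.
Chain via Granite Services GmbH (R1): 13% × 29% = 3.77% of Stonebridge Textiles S.p.A.
Chain via Highfield Manufacturing Inc. (R1): 17% × 13% = 2.21% of Stonebridge Textiles S.p.A.
Aggregating (R2): 3.64% + 3.77% + 2.21% = 9.62%.

9.62%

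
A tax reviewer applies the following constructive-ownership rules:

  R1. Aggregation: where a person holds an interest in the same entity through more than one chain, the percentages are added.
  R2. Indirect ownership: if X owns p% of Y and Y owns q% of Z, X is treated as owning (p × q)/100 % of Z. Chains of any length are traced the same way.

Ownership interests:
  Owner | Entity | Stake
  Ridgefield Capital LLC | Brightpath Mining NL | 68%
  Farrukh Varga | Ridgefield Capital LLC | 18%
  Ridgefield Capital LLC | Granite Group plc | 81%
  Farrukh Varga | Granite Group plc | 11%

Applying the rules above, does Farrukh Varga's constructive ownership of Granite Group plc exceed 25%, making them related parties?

Chain via Ridgefield Capital LLC (R2): 18% × 81% = 14.58% of Granite Group plc.
Direct interest in Granite Group plc: 11%.
Aggregating (R1): 14.58% + 11% = 25.58%.
25.58% exceeds the 25% threshold, so Farrukh is a related party to Granite Group plc.

Yes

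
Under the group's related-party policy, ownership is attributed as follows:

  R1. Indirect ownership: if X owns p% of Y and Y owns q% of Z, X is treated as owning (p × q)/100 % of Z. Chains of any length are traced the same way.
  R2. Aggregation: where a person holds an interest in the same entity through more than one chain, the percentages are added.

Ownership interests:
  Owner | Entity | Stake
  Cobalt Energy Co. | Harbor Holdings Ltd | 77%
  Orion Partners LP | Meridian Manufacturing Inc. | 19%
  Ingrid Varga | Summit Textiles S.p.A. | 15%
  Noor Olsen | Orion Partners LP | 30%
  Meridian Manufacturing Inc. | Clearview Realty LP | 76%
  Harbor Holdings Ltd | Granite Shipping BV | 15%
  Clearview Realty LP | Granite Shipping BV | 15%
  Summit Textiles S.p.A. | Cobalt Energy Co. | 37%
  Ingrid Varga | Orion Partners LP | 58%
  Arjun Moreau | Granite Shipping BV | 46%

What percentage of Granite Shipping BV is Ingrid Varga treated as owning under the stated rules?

Chain via Summit Textiles S.p.A. → Cobalt Energy Co. → Harbor Holdings Ltd (R1): 15% × 37% × 77% × 15% = 0.641025% of Granite Shipping BV.
Chain via Orion Partners LP → Meridian Manufacturing Inc. → Clearview Realty LP (R1): 58% × 19% × 76% × 15% = 1.25628% of Granite Shipping BV.
Aggregating (R2): 0.641025% + 1.25628% = 1.897305%.

1.897305%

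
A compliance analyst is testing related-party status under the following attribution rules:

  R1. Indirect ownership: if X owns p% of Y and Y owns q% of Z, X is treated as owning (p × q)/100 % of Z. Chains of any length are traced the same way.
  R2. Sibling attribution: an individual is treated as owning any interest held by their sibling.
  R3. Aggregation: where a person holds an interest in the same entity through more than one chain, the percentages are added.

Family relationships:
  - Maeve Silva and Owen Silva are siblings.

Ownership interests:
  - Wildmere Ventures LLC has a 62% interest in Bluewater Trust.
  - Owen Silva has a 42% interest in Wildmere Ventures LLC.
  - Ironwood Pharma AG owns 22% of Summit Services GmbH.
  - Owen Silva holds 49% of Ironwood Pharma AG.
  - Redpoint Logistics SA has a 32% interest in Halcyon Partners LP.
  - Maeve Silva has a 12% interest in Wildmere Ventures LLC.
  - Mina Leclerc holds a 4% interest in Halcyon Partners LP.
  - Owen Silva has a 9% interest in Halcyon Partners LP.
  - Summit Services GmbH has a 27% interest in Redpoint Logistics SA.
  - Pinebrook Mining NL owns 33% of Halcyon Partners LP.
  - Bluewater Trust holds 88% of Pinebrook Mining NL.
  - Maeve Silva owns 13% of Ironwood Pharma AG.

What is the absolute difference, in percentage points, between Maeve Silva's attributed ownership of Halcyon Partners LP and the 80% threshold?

60.098912

By sibling attribution (R2), Maeve Silva is treated as also owning Owen Silva's interest in Ironwood Pharma AG, giving 13% + 49% = 62%.
By sibling attribution (R2), Maeve Silva is treated as also owning Owen Silva's interest in Wildmere Ventures LLC, giving 12% + 42% = 54%.
By sibling attribution (R2), Maeve Silva is treated as owning Owen Silva's 9% interest in Halcyon Partners LP.
Chain via Ironwood Pharma AG → Summit Services GmbH → Redpoint Logistics SA (R1): 62% × 22% × 27% × 32% = 1.178496% of Halcyon Partners LP.
Chain via Wildmere Ventures LLC → Bluewater Trust → Pinebrook Mining NL (R1): 54% × 62% × 88% × 33% = 9.722592% of Halcyon Partners LP.
Direct interest in Halcyon Partners LP: 9%.
Aggregating (R3): 1.178496% + 9.722592% + 9% = 19.901088%.
19.901088% falls short of the 80% threshold by 60.098912 percentage points.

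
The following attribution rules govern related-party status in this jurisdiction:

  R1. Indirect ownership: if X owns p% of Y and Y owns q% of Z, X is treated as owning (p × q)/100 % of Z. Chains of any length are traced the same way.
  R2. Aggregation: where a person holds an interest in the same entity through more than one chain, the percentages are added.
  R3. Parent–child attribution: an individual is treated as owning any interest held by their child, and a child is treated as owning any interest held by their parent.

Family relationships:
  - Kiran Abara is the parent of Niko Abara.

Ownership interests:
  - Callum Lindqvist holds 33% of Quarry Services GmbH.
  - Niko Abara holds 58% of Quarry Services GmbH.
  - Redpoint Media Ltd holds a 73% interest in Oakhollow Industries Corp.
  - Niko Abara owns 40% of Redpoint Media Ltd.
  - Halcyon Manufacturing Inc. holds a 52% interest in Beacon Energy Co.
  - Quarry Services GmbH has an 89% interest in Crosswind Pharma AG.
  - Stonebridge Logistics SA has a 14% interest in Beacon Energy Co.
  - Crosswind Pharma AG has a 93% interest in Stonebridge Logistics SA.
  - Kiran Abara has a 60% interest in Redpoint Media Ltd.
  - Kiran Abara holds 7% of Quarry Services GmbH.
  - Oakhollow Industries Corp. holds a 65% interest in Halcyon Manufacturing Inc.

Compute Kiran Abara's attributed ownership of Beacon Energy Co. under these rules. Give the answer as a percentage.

By parent–child attribution (R3), Kiran Abara is treated as also owning Niko Abara's interest in Redpoint Media Ltd, giving 60% + 40% = 100%.
By parent–child attribution (R3), Kiran Abara is treated as also owning Niko Abara's interest in Quarry Services GmbH, giving 7% + 58% = 65%.
Chain via Redpoint Media Ltd → Oakhollow Industries Corp. → Halcyon Manufacturing Inc. (R1): 100% × 73% × 65% × 52% = 24.674% of Beacon Energy Co.
Chain via Quarry Services GmbH → Crosswind Pharma AG → Stonebridge Logistics SA (R1): 65% × 89% × 93% × 14% = 7.53207% of Beacon Energy Co.
Aggregating (R2): 24.674% + 7.53207% = 32.20607%.

32.20607%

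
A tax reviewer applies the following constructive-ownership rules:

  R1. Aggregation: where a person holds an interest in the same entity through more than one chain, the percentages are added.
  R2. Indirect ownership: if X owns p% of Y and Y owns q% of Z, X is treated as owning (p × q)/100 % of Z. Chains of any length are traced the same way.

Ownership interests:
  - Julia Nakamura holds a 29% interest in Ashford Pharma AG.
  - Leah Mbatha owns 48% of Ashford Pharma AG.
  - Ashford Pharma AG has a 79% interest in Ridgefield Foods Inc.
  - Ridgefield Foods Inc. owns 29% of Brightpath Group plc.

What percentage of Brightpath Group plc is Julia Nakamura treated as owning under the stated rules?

6.6439%

Chain via Ashford Pharma AG → Ridgefield Foods Inc. (R2): 29% × 79% × 29% = 6.6439% of Brightpath Group plc.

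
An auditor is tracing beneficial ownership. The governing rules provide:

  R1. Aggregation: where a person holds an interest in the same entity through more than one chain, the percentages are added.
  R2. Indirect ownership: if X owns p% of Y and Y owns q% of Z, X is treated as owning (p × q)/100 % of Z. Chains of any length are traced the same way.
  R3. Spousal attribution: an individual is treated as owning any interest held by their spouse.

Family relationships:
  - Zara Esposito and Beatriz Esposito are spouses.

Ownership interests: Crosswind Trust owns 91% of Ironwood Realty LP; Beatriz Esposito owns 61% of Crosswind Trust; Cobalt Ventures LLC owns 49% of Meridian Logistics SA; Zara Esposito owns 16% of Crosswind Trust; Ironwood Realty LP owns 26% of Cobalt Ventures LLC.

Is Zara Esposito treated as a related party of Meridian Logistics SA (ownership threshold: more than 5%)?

Yes

By spousal attribution (R3), Zara Esposito is treated as also owning Beatriz Esposito's interest in Crosswind Trust, giving 16% + 61% = 77%.
Chain via Crosswind Trust → Ironwood Realty LP → Cobalt Ventures LLC (R2): 77% × 91% × 26% × 49% = 8.926918% of Meridian Logistics SA.
8.926918% exceeds the 5% threshold, so Zara is a related party to Meridian Logistics SA.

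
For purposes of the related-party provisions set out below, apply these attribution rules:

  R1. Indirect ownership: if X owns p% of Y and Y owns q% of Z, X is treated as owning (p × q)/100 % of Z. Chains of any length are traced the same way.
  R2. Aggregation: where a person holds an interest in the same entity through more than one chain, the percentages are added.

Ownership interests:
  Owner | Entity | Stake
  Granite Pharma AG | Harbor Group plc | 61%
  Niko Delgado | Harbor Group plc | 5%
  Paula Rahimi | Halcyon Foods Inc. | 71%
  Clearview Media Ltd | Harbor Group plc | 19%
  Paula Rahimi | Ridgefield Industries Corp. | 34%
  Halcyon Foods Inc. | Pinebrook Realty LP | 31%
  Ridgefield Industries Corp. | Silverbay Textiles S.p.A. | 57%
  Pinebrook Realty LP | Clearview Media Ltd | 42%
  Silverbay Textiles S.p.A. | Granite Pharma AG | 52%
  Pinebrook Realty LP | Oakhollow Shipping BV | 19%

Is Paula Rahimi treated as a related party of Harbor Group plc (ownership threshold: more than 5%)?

Chain via Ridgefield Industries Corp. → Silverbay Textiles S.p.A. → Granite Pharma AG (R1): 34% × 57% × 52% × 61% = 6.147336% of Harbor Group plc.
Chain via Halcyon Foods Inc. → Pinebrook Realty LP → Clearview Media Ltd (R1): 71% × 31% × 42% × 19% = 1.756398% of Harbor Group plc.
Aggregating (R2): 6.147336% + 1.756398% = 7.903734%.
7.903734% exceeds the 5% threshold, so Paula is a related party to Harbor Group plc.

Yes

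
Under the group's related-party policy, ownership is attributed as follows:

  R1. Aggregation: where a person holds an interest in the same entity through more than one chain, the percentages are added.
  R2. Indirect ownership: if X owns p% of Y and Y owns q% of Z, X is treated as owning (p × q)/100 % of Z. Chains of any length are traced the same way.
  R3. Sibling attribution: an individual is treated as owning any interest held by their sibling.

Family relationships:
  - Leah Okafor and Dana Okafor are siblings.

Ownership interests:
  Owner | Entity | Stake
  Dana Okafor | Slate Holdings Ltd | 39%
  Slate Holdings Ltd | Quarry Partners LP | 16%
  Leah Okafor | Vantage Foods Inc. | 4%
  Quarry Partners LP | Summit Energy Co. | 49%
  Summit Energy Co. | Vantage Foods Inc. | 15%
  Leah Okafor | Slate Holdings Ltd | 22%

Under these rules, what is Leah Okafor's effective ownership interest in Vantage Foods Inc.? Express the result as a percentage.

By sibling attribution (R3), Leah Okafor is treated as also owning Dana Okafor's interest in Slate Holdings Ltd, giving 22% + 39% = 61%.
Chain via Slate Holdings Ltd → Quarry Partners LP → Summit Energy Co. (R2): 61% × 16% × 49% × 15% = 0.71736% of Vantage Foods Inc.
Direct interest in Vantage Foods Inc: 4%.
Aggregating (R1): 0.71736% + 4% = 4.71736%.

4.71736%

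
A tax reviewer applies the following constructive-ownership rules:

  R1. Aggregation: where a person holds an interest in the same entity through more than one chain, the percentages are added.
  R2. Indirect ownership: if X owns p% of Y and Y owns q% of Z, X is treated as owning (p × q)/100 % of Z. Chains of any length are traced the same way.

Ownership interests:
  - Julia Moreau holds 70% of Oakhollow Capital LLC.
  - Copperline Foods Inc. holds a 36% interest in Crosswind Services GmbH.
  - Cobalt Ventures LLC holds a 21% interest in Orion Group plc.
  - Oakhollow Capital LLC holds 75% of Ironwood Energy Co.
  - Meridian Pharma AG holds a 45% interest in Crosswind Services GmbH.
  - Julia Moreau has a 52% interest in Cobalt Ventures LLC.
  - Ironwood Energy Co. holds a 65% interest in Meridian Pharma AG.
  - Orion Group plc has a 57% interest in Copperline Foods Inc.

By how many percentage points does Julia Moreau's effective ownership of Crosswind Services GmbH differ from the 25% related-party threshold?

Chain via Oakhollow Capital LLC → Ironwood Energy Co. → Meridian Pharma AG (R2): 70% × 75% × 65% × 45% = 15.35625% of Crosswind Services GmbH.
Chain via Cobalt Ventures LLC → Orion Group plc → Copperline Foods Inc. (R2): 52% × 21% × 57% × 36% = 2.240784% of Crosswind Services GmbH.
Aggregating (R1): 15.35625% + 2.240784% = 17.597034%.
17.597034% falls short of the 25% threshold by 7.402966 percentage points.

7.402966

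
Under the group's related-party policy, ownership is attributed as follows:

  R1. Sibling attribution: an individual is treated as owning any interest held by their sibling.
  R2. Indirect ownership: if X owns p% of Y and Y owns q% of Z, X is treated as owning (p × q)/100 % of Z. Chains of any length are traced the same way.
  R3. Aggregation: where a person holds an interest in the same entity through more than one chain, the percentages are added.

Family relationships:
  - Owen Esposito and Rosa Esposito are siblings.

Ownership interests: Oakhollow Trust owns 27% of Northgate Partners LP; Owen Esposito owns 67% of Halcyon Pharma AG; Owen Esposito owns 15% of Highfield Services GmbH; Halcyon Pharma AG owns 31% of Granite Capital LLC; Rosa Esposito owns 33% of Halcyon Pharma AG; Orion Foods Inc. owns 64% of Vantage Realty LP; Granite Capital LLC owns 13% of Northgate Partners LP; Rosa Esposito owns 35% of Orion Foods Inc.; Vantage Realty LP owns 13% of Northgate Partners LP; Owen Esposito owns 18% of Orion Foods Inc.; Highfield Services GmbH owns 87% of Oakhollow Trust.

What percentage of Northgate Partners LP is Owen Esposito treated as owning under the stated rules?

11.9631%

By sibling attribution (R1), Owen Esposito is treated as also owning Rosa Esposito's interest in Orion Foods Inc, giving 18% + 35% = 53%.
By sibling attribution (R1), Owen Esposito is treated as also owning Rosa Esposito's interest in Halcyon Pharma AG, giving 67% + 33% = 100%.
Chain via Orion Foods Inc. → Vantage Realty LP (R2): 53% × 64% × 13% = 4.4096% of Northgate Partners LP.
Chain via Highfield Services GmbH → Oakhollow Trust (R2): 15% × 87% × 27% = 3.5235% of Northgate Partners LP.
Chain via Halcyon Pharma AG → Granite Capital LLC (R2): 100% × 31% × 13% = 4.03% of Northgate Partners LP.
Aggregating (R3): 4.4096% + 3.5235% + 4.03% = 11.9631%.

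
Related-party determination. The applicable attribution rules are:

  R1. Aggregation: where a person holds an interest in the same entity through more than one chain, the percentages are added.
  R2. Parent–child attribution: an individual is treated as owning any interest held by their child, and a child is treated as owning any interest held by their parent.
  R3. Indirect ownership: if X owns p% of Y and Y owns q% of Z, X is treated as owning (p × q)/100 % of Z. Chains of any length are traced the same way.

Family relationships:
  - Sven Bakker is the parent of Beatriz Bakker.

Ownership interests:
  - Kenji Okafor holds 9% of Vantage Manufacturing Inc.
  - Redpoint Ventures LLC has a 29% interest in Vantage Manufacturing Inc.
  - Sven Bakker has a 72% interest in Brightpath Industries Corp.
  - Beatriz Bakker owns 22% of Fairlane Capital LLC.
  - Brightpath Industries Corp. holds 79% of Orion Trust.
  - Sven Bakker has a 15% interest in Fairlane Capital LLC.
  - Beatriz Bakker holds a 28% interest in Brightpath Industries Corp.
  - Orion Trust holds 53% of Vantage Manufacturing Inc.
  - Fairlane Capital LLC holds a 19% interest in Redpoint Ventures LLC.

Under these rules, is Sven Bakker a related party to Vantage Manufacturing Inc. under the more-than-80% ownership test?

By parent–child attribution (R2), Sven Bakker is treated as also owning Beatriz Bakker's interest in Brightpath Industries Corp, giving 72% + 28% = 100%.
By parent–child attribution (R2), Sven Bakker is treated as also owning Beatriz Bakker's interest in Fairlane Capital LLC, giving 15% + 22% = 37%.
Chain via Brightpath Industries Corp. → Orion Trust (R3): 100% × 79% × 53% = 41.87% of Vantage Manufacturing Inc.
Chain via Fairlane Capital LLC → Redpoint Ventures LLC (R3): 37% × 19% × 29% = 2.0387% of Vantage Manufacturing Inc.
Aggregating (R1): 41.87% + 2.0387% = 43.9087%.
43.9087% does not exceed the 80% threshold, so Sven is not a related party to Vantage Manufacturing Inc.

No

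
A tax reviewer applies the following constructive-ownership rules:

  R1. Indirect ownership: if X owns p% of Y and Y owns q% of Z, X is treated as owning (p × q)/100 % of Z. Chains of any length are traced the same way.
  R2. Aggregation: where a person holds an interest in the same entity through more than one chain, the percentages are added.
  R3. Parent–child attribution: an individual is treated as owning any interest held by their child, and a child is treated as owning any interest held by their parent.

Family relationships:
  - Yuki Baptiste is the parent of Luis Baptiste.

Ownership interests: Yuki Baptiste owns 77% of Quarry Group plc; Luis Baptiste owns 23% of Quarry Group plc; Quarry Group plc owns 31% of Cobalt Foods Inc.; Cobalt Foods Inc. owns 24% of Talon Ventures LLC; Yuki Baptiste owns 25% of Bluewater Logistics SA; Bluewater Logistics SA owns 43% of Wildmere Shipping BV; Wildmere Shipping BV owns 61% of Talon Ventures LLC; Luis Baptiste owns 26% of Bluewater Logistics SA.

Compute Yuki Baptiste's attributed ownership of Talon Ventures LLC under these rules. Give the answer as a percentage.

20.8173%

By parent–child attribution (R3), Yuki Baptiste is treated as also owning Luis Baptiste's interest in Quarry Group plc, giving 77% + 23% = 100%.
By parent–child attribution (R3), Yuki Baptiste is treated as also owning Luis Baptiste's interest in Bluewater Logistics SA, giving 25% + 26% = 51%.
Chain via Quarry Group plc → Cobalt Foods Inc. (R1): 100% × 31% × 24% = 7.44% of Talon Ventures LLC.
Chain via Bluewater Logistics SA → Wildmere Shipping BV (R1): 51% × 43% × 61% = 13.3773% of Talon Ventures LLC.
Aggregating (R2): 7.44% + 13.3773% = 20.8173%.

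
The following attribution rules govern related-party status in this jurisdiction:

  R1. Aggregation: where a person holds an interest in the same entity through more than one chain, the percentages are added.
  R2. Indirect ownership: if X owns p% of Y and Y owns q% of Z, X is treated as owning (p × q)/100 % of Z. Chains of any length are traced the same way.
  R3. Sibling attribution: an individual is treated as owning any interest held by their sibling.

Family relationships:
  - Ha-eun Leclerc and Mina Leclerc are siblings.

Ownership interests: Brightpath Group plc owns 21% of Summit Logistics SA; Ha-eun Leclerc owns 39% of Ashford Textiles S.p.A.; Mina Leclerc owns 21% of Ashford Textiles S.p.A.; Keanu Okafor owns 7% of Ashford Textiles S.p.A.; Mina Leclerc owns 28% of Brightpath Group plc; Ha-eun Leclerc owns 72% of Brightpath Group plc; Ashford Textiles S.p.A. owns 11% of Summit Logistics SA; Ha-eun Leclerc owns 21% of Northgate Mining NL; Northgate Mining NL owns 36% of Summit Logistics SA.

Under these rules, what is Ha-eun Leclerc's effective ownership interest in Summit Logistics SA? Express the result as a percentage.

By sibling attribution (R3), Ha-eun Leclerc is treated as also owning Mina Leclerc's interest in Brightpath Group plc, giving 72% + 28% = 100%.
By sibling attribution (R3), Ha-eun Leclerc is treated as also owning Mina Leclerc's interest in Ashford Textiles S.p.A, giving 39% + 21% = 60%.
Chain via Northgate Mining NL (R2): 21% × 36% = 7.56% of Summit Logistics SA.
Chain via Brightpath Group plc (R2): 100% × 21% = 21% of Summit Logistics SA.
Chain via Ashford Textiles S.p.A. (R2): 60% × 11% = 6.6% of Summit Logistics SA.
Aggregating (R1): 7.56% + 21% + 6.6% = 35.16%.

35.16%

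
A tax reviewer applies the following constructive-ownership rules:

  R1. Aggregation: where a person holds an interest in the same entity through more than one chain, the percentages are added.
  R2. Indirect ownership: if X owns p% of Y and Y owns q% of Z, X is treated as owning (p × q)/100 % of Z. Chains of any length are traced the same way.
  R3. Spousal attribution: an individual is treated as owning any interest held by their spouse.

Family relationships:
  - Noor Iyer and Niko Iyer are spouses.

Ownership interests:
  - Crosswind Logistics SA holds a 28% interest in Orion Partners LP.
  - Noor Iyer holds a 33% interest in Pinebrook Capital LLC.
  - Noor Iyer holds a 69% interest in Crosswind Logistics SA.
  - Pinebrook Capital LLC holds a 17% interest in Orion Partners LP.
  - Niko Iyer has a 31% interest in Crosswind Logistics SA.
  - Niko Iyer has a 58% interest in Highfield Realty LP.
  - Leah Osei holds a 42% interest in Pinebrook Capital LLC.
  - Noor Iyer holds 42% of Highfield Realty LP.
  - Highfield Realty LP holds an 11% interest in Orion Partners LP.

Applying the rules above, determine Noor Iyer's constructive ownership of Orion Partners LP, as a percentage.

By spousal attribution (R3), Noor Iyer is treated as also owning Niko Iyer's interest in Highfield Realty LP, giving 42% + 58% = 100%.
By spousal attribution (R3), Noor Iyer is treated as also owning Niko Iyer's interest in Crosswind Logistics SA, giving 69% + 31% = 100%.
Chain via Pinebrook Capital LLC (R2): 33% × 17% = 5.61% of Orion Partners LP.
Chain via Highfield Realty LP (R2): 100% × 11% = 11% of Orion Partners LP.
Chain via Crosswind Logistics SA (R2): 100% × 28% = 28% of Orion Partners LP.
Aggregating (R1): 5.61% + 11% + 28% = 44.61%.

44.61%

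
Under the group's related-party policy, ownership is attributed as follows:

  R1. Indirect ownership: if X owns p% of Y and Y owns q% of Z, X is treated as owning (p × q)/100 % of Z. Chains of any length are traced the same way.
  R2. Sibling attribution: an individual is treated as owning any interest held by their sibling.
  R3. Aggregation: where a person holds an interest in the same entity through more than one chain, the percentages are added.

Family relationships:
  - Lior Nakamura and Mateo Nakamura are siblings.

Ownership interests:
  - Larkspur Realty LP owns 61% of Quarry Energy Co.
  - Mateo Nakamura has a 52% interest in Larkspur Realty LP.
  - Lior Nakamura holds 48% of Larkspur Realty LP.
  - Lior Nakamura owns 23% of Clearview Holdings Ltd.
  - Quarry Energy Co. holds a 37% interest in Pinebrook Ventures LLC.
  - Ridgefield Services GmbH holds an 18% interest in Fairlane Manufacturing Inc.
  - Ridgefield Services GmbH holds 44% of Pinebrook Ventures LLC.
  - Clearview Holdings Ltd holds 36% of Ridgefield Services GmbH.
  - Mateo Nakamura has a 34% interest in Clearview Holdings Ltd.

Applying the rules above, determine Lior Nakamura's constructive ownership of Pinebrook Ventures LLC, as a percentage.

By sibling attribution (R2), Lior Nakamura is treated as also owning Mateo Nakamura's interest in Larkspur Realty LP, giving 48% + 52% = 100%.
By sibling attribution (R2), Lior Nakamura is treated as also owning Mateo Nakamura's interest in Clearview Holdings Ltd, giving 23% + 34% = 57%.
Chain via Larkspur Realty LP → Quarry Energy Co. (R1): 100% × 61% × 37% = 22.57% of Pinebrook Ventures LLC.
Chain via Clearview Holdings Ltd → Ridgefield Services GmbH (R1): 57% × 36% × 44% = 9.0288% of Pinebrook Ventures LLC.
Aggregating (R3): 22.57% + 9.0288% = 31.5988%.

31.5988%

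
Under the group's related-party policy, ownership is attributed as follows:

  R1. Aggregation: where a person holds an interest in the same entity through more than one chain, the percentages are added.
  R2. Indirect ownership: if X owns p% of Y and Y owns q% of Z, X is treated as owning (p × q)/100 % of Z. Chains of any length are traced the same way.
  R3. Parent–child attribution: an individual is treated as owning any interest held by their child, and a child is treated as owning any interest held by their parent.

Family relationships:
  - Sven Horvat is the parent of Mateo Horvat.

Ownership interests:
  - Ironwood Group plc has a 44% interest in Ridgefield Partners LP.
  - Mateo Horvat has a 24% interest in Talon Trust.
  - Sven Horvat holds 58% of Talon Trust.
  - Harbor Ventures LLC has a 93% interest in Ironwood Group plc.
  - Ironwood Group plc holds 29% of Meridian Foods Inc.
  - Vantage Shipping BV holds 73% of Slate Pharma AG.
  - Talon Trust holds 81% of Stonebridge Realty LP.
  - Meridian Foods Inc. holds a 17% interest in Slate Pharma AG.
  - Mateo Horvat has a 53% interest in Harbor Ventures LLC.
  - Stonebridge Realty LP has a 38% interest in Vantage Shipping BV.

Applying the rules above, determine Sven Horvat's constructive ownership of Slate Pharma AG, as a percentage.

By parent–child attribution (R3), Sven Horvat is treated as also owning Mateo Horvat's interest in Talon Trust, giving 58% + 24% = 82%.
By parent–child attribution (R3), Sven Horvat is treated as owning Mateo Horvat's 53% interest in Harbor Ventures LLC.
Chain via Talon Trust → Stonebridge Realty LP → Vantage Shipping BV (R2): 82% × 81% × 38% × 73% = 18.424908% of Slate Pharma AG.
Chain via Harbor Ventures LLC → Ironwood Group plc → Meridian Foods Inc. (R2): 53% × 93% × 29% × 17% = 2.429997% of Slate Pharma AG.
Aggregating (R1): 18.424908% + 2.429997% = 20.854905%.

20.854905%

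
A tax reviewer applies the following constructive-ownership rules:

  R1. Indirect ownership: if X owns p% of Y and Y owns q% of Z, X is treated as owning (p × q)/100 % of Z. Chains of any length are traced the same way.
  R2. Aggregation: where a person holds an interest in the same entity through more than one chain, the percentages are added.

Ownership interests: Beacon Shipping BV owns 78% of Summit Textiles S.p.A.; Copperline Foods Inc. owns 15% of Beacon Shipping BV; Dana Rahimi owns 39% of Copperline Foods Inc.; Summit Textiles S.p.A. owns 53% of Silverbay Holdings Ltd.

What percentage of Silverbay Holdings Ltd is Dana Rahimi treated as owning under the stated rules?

2.41839%

Chain via Copperline Foods Inc. → Beacon Shipping BV → Summit Textiles S.p.A. (R1): 39% × 15% × 78% × 53% = 2.41839% of Silverbay Holdings Ltd.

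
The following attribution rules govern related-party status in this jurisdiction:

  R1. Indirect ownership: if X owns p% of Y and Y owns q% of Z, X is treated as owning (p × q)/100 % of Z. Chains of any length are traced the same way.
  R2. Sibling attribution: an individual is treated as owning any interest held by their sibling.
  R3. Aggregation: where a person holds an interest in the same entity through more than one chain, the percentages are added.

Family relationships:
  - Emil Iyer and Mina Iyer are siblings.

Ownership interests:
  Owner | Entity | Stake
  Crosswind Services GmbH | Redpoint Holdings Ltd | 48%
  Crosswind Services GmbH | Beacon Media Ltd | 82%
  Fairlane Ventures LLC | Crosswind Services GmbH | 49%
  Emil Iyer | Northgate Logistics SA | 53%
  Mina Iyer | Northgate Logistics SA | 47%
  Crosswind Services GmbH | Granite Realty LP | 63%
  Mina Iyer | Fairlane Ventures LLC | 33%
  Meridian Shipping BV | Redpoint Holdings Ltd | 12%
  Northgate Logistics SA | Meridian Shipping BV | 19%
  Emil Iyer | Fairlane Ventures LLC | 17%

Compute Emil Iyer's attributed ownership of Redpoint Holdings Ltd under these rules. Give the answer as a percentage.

14.04%

By sibling attribution (R2), Emil Iyer is treated as also owning Mina Iyer's interest in Fairlane Ventures LLC, giving 17% + 33% = 50%.
By sibling attribution (R2), Emil Iyer is treated as also owning Mina Iyer's interest in Northgate Logistics SA, giving 53% + 47% = 100%.
Chain via Fairlane Ventures LLC → Crosswind Services GmbH (R1): 50% × 49% × 48% = 11.76% of Redpoint Holdings Ltd.
Chain via Northgate Logistics SA → Meridian Shipping BV (R1): 100% × 19% × 12% = 2.28% of Redpoint Holdings Ltd.
Aggregating (R3): 11.76% + 2.28% = 14.04%.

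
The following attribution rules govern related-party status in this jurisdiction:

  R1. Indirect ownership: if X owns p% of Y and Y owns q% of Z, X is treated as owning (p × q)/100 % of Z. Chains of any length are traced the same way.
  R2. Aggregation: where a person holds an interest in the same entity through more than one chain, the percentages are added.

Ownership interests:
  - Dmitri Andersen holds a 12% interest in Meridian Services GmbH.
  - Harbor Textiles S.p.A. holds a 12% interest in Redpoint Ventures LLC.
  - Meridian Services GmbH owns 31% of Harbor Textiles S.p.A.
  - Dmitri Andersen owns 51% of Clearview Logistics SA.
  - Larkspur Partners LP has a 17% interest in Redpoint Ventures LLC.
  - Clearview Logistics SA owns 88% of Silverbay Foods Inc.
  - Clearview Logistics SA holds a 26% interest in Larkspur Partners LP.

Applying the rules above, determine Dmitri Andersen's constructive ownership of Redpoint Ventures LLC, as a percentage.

Chain via Clearview Logistics SA → Larkspur Partners LP (R1): 51% × 26% × 17% = 2.2542% of Redpoint Ventures LLC.
Chain via Meridian Services GmbH → Harbor Textiles S.p.A. (R1): 12% × 31% × 12% = 0.4464% of Redpoint Ventures LLC.
Aggregating (R2): 2.2542% + 0.4464% = 2.7006%.

2.7006%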